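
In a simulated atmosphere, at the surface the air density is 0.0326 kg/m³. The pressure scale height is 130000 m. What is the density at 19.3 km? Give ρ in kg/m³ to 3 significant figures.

In an isothermal atmosphere, density decays like pressure: ρ = ρ₀ exp(−z/H).
z/H = 19300/130000 = 0.14846; exp(−0.14846) = 0.86203.
ρ = 0.0326 × 0.86203 = 0.028102 kg/m³.

ρ ≈ 0.0281 kg/m³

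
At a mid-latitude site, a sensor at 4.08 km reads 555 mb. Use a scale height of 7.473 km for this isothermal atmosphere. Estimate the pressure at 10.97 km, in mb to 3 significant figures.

P ≈ 221 mb

Between two levels, P₂ = P₁ exp(−Δz/H) with Δz = z₂ − z₁.
Δz = 10970 − 4080.0 = 6890.0 m; Δz/H = 6890.0/7473.0 = 0.92199.
P₂ = 555 × exp(−0.92199) = 555 × 0.39773 = 220.74 mb.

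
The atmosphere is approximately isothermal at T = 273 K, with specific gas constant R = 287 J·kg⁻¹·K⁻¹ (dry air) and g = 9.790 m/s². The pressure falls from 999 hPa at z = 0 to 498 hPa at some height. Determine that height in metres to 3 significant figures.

z ≈ 5570 m

Scale height: H = RT/g = 287 × 273 / 9.790 = 8003.2 m.
Invert the barometric formula: z = H ln(P₀/P).
P₀/P = 999/498 = 2.0060; ln(2.0060) = 0.69614.
z = 8003.2 × 0.69614 = 5571.3 m.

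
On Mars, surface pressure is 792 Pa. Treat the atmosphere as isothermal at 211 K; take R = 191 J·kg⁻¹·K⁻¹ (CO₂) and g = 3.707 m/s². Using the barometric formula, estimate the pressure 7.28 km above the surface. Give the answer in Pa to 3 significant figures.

Scale height: H = RT/g = 191 × 211 / 3.707 = 10872 m.
Barometric formula: P = P₀ exp(−z/H).
z/H = 7280.0/10872 = 0.66961; exp(−0.66961) = 0.51191.
P = 792 × 0.51191 = 405.43 Pa.

P ≈ 405 Pa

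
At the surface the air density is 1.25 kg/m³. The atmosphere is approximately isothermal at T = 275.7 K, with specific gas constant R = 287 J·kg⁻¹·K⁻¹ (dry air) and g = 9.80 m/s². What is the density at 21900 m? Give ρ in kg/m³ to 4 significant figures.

ρ ≈ 0.08297 kg/m³

Scale height: H = RT/g = 287 × 275.7 / 9.80 = 8074.1 m.
In an isothermal atmosphere, density decays like pressure: ρ = ρ₀ exp(−z/H).
z/H = 21900/8074.1 = 2.7124; exp(−2.7124) = 0.066377.
ρ = 1.25 × 0.066377 = 0.082971 kg/m³.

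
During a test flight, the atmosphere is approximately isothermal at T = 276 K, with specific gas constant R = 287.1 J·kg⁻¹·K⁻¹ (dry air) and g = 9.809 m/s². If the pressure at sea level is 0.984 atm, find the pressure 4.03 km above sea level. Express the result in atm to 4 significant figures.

Scale height: H = RT/g = 287.1 × 276 / 9.809 = 8078.3 m.
Barometric formula: P = P₀ exp(−z/H).
z/H = 4030.0/8078.3 = 0.49887; exp(−0.49887) = 0.60722.
P = 0.984 × 0.60722 = 0.59750 atm.

P ≈ 0.5975 atm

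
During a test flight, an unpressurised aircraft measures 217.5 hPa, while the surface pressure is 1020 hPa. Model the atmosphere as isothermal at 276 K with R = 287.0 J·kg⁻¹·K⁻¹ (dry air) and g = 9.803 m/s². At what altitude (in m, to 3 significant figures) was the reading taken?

Scale height: H = RT/g = 287.0 × 276 / 9.803 = 8080.4 m.
Invert the barometric formula: z = H ln(P₀/P).
P₀/P = 1020/217.5 = 4.6897; ln(4.6897) = 1.5454.
z = 8080.4 × 1.5454 = 12487 m.

z ≈ 12500 m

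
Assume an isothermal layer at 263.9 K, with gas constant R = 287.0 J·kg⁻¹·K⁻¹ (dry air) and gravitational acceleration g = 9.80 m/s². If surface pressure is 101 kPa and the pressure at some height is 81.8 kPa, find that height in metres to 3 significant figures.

Scale height: H = RT/g = 287.0 × 263.9 / 9.80 = 7728.5 m.
Invert the barometric formula: z = H ln(P₀/P).
P₀/P = 101/81.8 = 1.2347; ln(1.2347) = 0.21083.
z = 7728.5 × 0.21083 = 1629.4 m.

z ≈ 1630 m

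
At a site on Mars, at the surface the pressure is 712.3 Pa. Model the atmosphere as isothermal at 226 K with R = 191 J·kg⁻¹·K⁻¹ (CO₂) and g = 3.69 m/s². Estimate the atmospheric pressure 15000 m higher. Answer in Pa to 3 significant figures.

P ≈ 198 Pa

Scale height: H = RT/g = 191 × 226 / 3.69 = 11698 m.
Barometric formula: P = P₀ exp(−z/H).
z/H = 15000/11698 = 1.2823; exp(−1.2823) = 0.27740.
P = 712.3 × 0.27740 = 197.59 Pa.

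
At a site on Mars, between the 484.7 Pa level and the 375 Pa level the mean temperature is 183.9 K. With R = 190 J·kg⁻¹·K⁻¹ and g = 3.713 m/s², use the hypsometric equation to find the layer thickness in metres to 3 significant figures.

Hypsometric equation: Δz = (R T̄/g) ln(P₁/P₂).
R T̄/g = 190 × 183.9 / 3.713 = 9410.4 m.
ln(484.7/375) = ln(1.2925) = 0.25658.
Δz = 9410.4 × 0.25658 = 2414.5 m.

Δz ≈ 2410 m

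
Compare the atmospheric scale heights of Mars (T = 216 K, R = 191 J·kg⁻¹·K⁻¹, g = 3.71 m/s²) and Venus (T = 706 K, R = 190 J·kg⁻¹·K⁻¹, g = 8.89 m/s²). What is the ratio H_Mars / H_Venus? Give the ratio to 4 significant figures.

H = RT/g for each body.
H_Mars = 191 × 216 / 3.71 = 11120 m.
H_Venus = 190 × 706 / 8.89 = 15089 m.
H_Mars/H_Venus = 11120/15089 = 0.73696.

H_Mars/H_Venus ≈ 0.7370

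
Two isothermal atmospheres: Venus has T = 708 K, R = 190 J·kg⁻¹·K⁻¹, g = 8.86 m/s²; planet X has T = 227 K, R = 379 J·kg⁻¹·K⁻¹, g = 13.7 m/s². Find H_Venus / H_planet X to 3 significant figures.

H = RT/g for each body.
H_Venus = 190 × 708 / 8.86 = 15183 m.
H_planet X = 379 × 227 / 13.7 = 6279.8 m.
H_Venus/H_planet X = 15183/6279.8 = 2.4178.

H_Venus/H_planet X ≈ 2.42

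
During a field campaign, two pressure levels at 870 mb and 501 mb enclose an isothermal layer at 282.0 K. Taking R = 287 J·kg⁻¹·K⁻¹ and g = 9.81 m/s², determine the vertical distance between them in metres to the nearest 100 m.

Hypsometric equation: Δz = (R T̄/g) ln(P₁/P₂).
R T̄/g = 287 × 282.0 / 9.81 = 8250.2 m.
ln(870/501) = ln(1.7365) = 0.55187.
Δz = 8250.2 × 0.55187 = 4553.0 m.

Δz ≈ 4600 m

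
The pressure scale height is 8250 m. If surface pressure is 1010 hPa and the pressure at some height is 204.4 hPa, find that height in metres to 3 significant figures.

z ≈ 13200 m

Invert the barometric formula: z = H ln(P₀/P).
P₀/P = 1010/204.4 = 4.9413; ln(4.9413) = 1.5976.
z = 8250.0 × 1.5976 = 13180 m.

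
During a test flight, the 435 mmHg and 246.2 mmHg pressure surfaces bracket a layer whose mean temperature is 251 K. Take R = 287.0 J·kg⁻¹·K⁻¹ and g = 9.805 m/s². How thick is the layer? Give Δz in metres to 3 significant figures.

Δz ≈ 4180 m

Hypsometric equation: Δz = (R T̄/g) ln(P₁/P₂).
R T̄/g = 287.0 × 251 / 9.805 = 7347.0 m.
ln(435/246.2) = ln(1.7669) = 0.56923.
Δz = 7347.0 × 0.56923 = 4182.1 m.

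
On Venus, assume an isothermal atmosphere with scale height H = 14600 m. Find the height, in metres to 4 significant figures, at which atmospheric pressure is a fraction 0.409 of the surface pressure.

z ≈ 13050 m

Set P/P₀ = exp(−z/H) = 0.409, so z = −H ln(0.409).
−ln(0.409) = 0.89404; z = 14600 × 0.89404 = 13053 m.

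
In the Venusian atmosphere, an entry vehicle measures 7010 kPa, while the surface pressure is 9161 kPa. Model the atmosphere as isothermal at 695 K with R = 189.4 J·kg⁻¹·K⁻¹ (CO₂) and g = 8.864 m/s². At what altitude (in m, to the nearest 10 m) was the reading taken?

Scale height: H = RT/g = 189.4 × 695 / 8.864 = 14850 m.
Invert the barometric formula: z = H ln(P₀/P).
P₀/P = 9161/7010 = 1.3068; ln(1.3068) = 0.26758.
z = 14850 × 0.26758 = 3973.6 m.

z ≈ 3970 m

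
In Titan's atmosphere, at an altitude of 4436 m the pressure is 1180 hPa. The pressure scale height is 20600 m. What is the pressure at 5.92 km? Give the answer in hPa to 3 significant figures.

Between two levels, P₂ = P₁ exp(−Δz/H) with Δz = z₂ − z₁.
Δz = 5920.0 − 4436.0 = 1484.0 m; Δz/H = 1484.0/20600 = 0.072039.
P₂ = 1180 × exp(−0.072039) = 1180 × 0.93049 = 1098.0 hPa.

P ≈ 1100 hPa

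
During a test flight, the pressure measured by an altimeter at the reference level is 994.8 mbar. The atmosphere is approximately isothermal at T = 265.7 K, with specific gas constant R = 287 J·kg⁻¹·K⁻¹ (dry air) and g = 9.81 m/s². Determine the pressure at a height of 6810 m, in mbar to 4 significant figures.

Scale height: H = RT/g = 287 × 265.7 / 9.81 = 7773.3 m.
Barometric formula: P = P₀ exp(−z/H).
z/H = 6810.0/7773.3 = 0.87608; exp(−0.87608) = 0.41641.
P = 994.8 × 0.41641 = 414.24 mbar.

P ≈ 414.2 mbar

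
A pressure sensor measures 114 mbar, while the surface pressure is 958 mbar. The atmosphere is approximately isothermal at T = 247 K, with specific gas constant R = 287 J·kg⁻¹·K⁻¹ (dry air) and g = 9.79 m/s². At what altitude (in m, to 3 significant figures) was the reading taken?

z ≈ 15400 m

Scale height: H = RT/g = 287 × 247 / 9.79 = 7241.0 m.
Invert the barometric formula: z = H ln(P₀/P).
P₀/P = 958/114 = 8.4035; ln(8.4035) = 2.1286.
z = 7241.0 × 2.1286 = 15413 m.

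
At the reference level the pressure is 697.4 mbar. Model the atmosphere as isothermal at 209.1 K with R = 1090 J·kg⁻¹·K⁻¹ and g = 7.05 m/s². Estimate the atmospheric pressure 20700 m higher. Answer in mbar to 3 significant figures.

Scale height: H = RT/g = 1090 × 209.1 / 7.05 = 32329 m.
Barometric formula: P = P₀ exp(−z/H).
z/H = 20700/32329 = 0.64029; exp(−0.64029) = 0.52714.
P = 697.4 × 0.52714 = 367.63 mbar.

P ≈ 368 mbar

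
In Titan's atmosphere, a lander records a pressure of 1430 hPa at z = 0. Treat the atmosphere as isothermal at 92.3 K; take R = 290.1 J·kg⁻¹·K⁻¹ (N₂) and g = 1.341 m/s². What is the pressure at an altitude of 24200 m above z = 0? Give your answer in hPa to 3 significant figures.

P ≈ 426 hPa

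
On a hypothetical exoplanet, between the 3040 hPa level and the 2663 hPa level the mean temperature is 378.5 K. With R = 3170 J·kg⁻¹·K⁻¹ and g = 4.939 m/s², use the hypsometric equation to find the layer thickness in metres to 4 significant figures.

Δz ≈ 32170 m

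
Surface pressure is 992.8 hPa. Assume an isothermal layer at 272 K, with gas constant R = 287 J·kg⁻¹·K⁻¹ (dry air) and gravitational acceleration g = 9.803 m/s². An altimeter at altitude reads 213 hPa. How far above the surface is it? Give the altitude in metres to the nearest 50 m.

Scale height: H = RT/g = 287 × 272 / 9.803 = 7963.3 m.
Invert the barometric formula: z = H ln(P₀/P).
P₀/P = 992.8/213 = 4.6610; ln(4.6610) = 1.5392.
z = 7963.3 × 1.5392 = 12257 m.

z ≈ 12250 m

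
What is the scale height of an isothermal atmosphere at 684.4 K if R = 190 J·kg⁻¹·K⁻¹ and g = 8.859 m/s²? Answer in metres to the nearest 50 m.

H ≈ 14700 m

The scale height of an isothermal atmosphere is H = RT/g.
H = 190 × 684.4 / 8.859 = 130040/8.859 = 14679 m.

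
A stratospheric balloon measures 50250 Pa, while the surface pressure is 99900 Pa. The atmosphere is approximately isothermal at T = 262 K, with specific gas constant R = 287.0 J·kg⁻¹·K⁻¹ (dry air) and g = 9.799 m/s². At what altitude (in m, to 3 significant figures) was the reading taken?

Scale height: H = RT/g = 287.0 × 262 / 9.799 = 7673.6 m.
Invert the barometric formula: z = H ln(P₀/P).
P₀/P = 99900/50250 = 1.9881; ln(1.9881) = 0.68718.
z = 7673.6 × 0.68718 = 5273.1 m.

z ≈ 5270 m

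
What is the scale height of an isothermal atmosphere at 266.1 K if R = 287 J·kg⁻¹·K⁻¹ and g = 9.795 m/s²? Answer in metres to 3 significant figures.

H ≈ 7800 m

The scale height of an isothermal atmosphere is H = RT/g.
H = 287 × 266.1 / 9.795 = 76371/9.795 = 7796.9 m.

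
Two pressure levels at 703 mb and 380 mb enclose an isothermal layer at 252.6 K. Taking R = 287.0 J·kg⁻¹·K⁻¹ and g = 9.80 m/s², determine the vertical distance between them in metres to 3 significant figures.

Δz ≈ 4550 m

Hypsometric equation: Δz = (R T̄/g) ln(P₁/P₂).
R T̄/g = 287.0 × 252.6 / 9.80 = 7397.6 m.
ln(703/380) = ln(1.8500) = 0.61519.
Δz = 7397.6 × 0.61519 = 4550.9 m.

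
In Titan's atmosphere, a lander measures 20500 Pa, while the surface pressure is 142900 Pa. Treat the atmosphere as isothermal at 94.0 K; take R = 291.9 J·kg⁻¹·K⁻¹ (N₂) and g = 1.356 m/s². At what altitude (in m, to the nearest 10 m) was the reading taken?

z ≈ 39290 m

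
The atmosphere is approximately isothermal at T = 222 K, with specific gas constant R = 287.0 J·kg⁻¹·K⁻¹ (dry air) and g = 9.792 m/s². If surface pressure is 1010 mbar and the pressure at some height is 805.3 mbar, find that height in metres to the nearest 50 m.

z ≈ 1450 m

Scale height: H = RT/g = 287.0 × 222 / 9.792 = 6506.7 m.
Invert the barometric formula: z = H ln(P₀/P).
P₀/P = 1010/805.3 = 1.2542; ln(1.2542) = 0.22650.
z = 6506.7 × 0.22650 = 1473.8 m.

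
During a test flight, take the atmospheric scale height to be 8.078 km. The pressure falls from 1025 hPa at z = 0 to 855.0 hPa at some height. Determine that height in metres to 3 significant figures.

z ≈ 1460 m

Invert the barometric formula: z = H ln(P₀/P).
P₀/P = 1025/855.0 = 1.1988; ln(1.1988) = 0.18132.
z = 8078.0 × 0.18132 = 1464.7 m.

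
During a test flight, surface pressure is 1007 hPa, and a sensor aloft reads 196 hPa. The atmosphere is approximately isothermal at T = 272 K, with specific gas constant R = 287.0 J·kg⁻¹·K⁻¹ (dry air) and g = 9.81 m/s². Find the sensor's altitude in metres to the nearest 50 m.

Scale height: H = RT/g = 287.0 × 272 / 9.81 = 7957.6 m.
Invert the barometric formula: z = H ln(P₀/P).
P₀/P = 1007/196 = 5.1378; ln(5.1378) = 1.6366.
z = 7957.6 × 1.6366 = 13023 m.

z ≈ 13000 m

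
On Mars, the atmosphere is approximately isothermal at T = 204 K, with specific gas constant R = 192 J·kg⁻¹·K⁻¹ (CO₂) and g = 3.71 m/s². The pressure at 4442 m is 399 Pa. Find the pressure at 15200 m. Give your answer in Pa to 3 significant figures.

P ≈ 144 Pa

Scale height: H = RT/g = 192 × 204 / 3.71 = 10557 m.
Between two levels, P₂ = P₁ exp(−Δz/H) with Δz = z₂ − z₁.
Δz = 15200 − 4442.0 = 10758 m; Δz/H = 10758/10557 = 1.0190.
P₂ = 399 × exp(−1.0190) = 399 × 0.36096 = 144.02 Pa.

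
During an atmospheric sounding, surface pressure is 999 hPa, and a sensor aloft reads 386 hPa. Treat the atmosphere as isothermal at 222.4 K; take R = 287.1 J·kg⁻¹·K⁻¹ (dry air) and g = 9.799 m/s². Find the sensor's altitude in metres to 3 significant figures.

z ≈ 6200 m

Scale height: H = RT/g = 287.1 × 222.4 / 9.799 = 6516.1 m.
Invert the barometric formula: z = H ln(P₀/P).
P₀/P = 999/386 = 2.5881; ln(2.5881) = 0.95092.
z = 6516.1 × 0.95092 = 6196.3 m.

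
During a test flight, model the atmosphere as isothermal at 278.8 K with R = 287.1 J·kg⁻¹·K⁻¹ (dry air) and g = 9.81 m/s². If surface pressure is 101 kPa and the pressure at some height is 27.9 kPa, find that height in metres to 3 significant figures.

z ≈ 10500 m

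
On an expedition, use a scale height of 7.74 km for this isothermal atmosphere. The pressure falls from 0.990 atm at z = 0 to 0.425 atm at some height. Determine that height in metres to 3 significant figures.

Invert the barometric formula: z = H ln(P₀/P).
P₀/P = 0.990/0.425 = 2.3294; ln(2.3294) = 0.84561.
z = 7740.0 × 0.84561 = 6545.0 m.

z ≈ 6550 m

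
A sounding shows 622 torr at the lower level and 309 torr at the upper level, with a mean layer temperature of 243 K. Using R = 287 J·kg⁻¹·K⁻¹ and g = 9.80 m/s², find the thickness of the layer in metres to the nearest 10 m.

Δz ≈ 4980 m

Hypsometric equation: Δz = (R T̄/g) ln(P₁/P₂).
R T̄/g = 287 × 243 / 9.80 = 7116.4 m.
ln(622/309) = ln(2.0129) = 0.69958.
Δz = 7116.4 × 0.69958 = 4978.5 m.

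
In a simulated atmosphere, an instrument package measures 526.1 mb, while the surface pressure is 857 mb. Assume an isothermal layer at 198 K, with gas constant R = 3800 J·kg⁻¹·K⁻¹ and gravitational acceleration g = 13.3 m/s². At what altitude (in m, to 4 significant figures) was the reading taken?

z ≈ 27600 m

Scale height: H = RT/g = 3800 × 198 / 13.3 = 56571 m.
Invert the barometric formula: z = H ln(P₀/P).
P₀/P = 857/526.1 = 1.6290; ln(1.6290) = 0.48797.
z = 56571 × 0.48797 = 27605 m.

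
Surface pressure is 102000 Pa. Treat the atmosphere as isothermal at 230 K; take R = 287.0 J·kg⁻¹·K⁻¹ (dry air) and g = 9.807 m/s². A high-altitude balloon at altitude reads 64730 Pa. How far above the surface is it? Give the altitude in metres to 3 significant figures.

z ≈ 3060 m

Scale height: H = RT/g = 287.0 × 230 / 9.807 = 6730.9 m.
Invert the barometric formula: z = H ln(P₀/P).
P₀/P = 102000/64730 = 1.5758; ln(1.5758) = 0.45476.
z = 6730.9 × 0.45476 = 3060.9 m.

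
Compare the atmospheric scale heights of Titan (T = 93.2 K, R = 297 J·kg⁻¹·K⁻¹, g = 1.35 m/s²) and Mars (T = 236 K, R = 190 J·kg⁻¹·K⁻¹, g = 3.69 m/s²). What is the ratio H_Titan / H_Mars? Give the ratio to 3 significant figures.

H = RT/g for each body.
H_Titan = 297 × 93.2 / 1.35 = 20504 m.
H_Mars = 190 × 236 / 3.69 = 12152 m.
H_Titan/H_Mars = 20504/12152 = 1.6873.

H_Titan/H_Mars ≈ 1.69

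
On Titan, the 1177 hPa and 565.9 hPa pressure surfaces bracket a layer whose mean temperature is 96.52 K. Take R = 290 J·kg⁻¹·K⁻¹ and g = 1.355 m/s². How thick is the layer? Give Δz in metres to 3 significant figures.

Δz ≈ 15100 m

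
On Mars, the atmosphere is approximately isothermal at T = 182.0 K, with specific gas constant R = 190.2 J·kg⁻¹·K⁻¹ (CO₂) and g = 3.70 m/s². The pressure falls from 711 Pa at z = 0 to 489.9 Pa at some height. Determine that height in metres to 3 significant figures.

z ≈ 3480 m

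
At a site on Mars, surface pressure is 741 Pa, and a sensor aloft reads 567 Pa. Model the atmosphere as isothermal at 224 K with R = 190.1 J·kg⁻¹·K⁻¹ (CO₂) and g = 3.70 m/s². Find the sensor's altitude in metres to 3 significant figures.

z ≈ 3080 m

Scale height: H = RT/g = 190.1 × 224 / 3.70 = 11509 m.
Invert the barometric formula: z = H ln(P₀/P).
P₀/P = 741/567 = 1.3069; ln(1.3069) = 0.26766.
z = 11509 × 0.26766 = 3080.5 m.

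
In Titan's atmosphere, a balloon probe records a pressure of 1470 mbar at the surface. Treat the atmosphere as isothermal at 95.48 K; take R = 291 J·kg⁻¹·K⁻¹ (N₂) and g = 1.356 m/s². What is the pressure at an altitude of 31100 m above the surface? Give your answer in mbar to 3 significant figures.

P ≈ 322 mbar

Scale height: H = RT/g = 291 × 95.48 / 1.356 = 20490 m.
Barometric formula: P = P₀ exp(−z/H).
z/H = 31100/20490 = 1.5178; exp(−1.5178) = 0.21919.
P = 1470 × 0.21919 = 322.21 mbar.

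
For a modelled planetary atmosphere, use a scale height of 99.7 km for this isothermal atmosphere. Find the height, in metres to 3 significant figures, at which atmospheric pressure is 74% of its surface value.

z ≈ 30000 m

Set P/P₀ = exp(−z/H) = 0.74, so z = −H ln(0.74).
−ln(0.74) = 0.30111; z = 99700 × 0.30111 = 30021 m.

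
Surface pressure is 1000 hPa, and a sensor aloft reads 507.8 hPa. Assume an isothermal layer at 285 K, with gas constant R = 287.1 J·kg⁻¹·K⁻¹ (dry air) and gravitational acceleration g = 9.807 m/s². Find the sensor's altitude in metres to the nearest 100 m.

Scale height: H = RT/g = 287.1 × 285 / 9.807 = 8343.4 m.
Invert the barometric formula: z = H ln(P₀/P).
P₀/P = 1000/507.8 = 1.9693; ln(1.9693) = 0.67768.
z = 8343.4 × 0.67768 = 5654.2 m.

z ≈ 5700 m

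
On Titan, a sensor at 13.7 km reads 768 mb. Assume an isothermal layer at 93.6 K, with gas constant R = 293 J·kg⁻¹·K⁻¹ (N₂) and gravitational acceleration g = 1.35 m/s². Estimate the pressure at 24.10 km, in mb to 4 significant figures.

P ≈ 460.3 mb

Scale height: H = RT/g = 293 × 93.6 / 1.35 = 20315 m.
Between two levels, P₂ = P₁ exp(−Δz/H) with Δz = z₂ − z₁.
Δz = 24100 − 13700 = 10400 m; Δz/H = 10400/20315 = 0.51194.
P₂ = 768 × exp(−0.51194) = 768 × 0.59933 = 460.29 mb.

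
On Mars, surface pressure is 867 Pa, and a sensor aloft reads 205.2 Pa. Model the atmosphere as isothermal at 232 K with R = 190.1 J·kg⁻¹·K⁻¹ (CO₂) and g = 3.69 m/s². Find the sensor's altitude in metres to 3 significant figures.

Scale height: H = RT/g = 190.1 × 232 / 3.69 = 11952 m.
Invert the barometric formula: z = H ln(P₀/P).
P₀/P = 867/205.2 = 4.2251; ln(4.2251) = 1.4410.
z = 11952 × 1.4410 = 17223 m.

z ≈ 17200 m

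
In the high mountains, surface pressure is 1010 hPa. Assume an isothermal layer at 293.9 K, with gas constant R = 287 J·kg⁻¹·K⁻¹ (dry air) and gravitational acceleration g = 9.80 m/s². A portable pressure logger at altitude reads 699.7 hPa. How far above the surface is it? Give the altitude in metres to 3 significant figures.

z ≈ 3160 m

Scale height: H = RT/g = 287 × 293.9 / 9.80 = 8607.1 m.
Invert the barometric formula: z = H ln(P₀/P).
P₀/P = 1010/699.7 = 1.4435; ln(1.4435) = 0.36707.
z = 8607.1 × 0.36707 = 3159.4 m.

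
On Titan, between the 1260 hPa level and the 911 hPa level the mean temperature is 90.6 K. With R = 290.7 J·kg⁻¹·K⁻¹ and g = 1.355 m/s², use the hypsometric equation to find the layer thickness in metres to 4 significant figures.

Hypsometric equation: Δz = (R T̄/g) ln(P₁/P₂).
R T̄/g = 290.7 × 90.6 / 1.355 = 19437 m.
ln(1260/911) = ln(1.3831) = 0.32433.
Δz = 19437 × 0.32433 = 6304.0 m.

Δz ≈ 6304 m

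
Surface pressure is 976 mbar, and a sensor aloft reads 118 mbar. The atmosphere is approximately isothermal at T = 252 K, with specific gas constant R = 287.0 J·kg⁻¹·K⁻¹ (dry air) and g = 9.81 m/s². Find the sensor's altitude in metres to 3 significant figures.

z ≈ 15600 m

Scale height: H = RT/g = 287.0 × 252 / 9.81 = 7372.5 m.
Invert the barometric formula: z = H ln(P₀/P).
P₀/P = 976/118 = 8.2712; ln(8.2712) = 2.1128.
z = 7372.5 × 2.1128 = 15577 m.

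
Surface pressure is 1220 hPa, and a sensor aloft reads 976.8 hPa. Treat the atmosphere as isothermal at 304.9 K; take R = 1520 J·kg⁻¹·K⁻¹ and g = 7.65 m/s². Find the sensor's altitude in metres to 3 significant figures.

z ≈ 13500 m

Scale height: H = RT/g = 1520 × 304.9 / 7.65 = 60581 m.
Invert the barometric formula: z = H ln(P₀/P).
P₀/P = 1220/976.8 = 1.2490; ln(1.2490) = 0.22234.
z = 60581 × 0.22234 = 13470 m.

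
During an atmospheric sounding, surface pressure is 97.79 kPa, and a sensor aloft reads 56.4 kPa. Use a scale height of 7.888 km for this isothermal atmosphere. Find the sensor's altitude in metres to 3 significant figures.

Invert the barometric formula: z = H ln(P₀/P).
P₀/P = 97.79/56.4 = 1.7339; ln(1.7339) = 0.55037.
z = 7888.0 × 0.55037 = 4341.3 m.

z ≈ 4340 m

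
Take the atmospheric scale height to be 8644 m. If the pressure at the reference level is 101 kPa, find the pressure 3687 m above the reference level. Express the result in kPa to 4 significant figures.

Barometric formula: P = P₀ exp(−z/H).
z/H = 3687.0/8644.0 = 0.42654; exp(−0.42654) = 0.65276.
P = 101 × 0.65276 = 65.929 kPa.

P ≈ 65.93 kPa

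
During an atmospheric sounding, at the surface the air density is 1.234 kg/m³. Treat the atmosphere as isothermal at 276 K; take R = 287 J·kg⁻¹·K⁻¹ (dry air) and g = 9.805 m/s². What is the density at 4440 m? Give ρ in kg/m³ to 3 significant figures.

Scale height: H = RT/g = 287 × 276 / 9.805 = 8078.7 m.
In an isothermal atmosphere, density decays like pressure: ρ = ρ₀ exp(−z/H).
z/H = 4440.0/8078.7 = 0.54959; exp(−0.54959) = 0.57719.
ρ = 1.234 × 0.57719 = 0.71225 kg/m³.

ρ ≈ 0.712 kg/m³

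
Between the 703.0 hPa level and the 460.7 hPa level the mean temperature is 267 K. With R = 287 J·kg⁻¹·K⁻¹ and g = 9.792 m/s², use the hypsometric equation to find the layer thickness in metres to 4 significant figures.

Hypsometric equation: Δz = (R T̄/g) ln(P₁/P₂).
R T̄/g = 287 × 267 / 9.792 = 7825.7 m.
ln(703.0/460.7) = ln(1.5259) = 0.42258.
Δz = 7825.7 × 0.42258 = 3307.0 m.

Δz ≈ 3307 m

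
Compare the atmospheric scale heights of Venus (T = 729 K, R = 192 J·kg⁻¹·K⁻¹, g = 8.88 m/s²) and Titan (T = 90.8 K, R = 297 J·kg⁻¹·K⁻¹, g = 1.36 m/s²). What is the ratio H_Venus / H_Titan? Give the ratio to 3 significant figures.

H_Venus/H_Titan ≈ 0.795

H = RT/g for each body.
H_Venus = 192 × 729 / 8.88 = 15762 m.
H_Titan = 297 × 90.8 / 1.36 = 19829 m.
H_Venus/H_Titan = 15762/19829 = 0.79490.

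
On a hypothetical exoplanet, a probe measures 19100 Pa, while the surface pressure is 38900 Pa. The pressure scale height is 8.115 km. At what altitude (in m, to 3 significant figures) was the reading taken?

Invert the barometric formula: z = H ln(P₀/P).
P₀/P = 38900/19100 = 2.0366; ln(2.0366) = 0.71128.
z = 8115.0 × 0.71128 = 5772.0 m.

z ≈ 5770 m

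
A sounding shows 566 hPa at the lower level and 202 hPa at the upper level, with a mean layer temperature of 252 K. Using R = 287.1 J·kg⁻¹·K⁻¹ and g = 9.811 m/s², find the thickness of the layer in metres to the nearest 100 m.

Hypsometric equation: Δz = (R T̄/g) ln(P₁/P₂).
R T̄/g = 287.1 × 252 / 9.811 = 7374.3 m.
ln(566/202) = ln(2.8020) = 1.0303.
Δz = 7374.3 × 1.0303 = 7597.7 m.

Δz ≈ 7600 m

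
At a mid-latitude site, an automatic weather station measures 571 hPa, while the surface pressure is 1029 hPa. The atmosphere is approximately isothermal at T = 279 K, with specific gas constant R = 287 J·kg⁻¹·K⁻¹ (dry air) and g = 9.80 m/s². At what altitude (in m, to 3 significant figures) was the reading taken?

Scale height: H = RT/g = 287 × 279 / 9.80 = 8170.7 m.
Invert the barometric formula: z = H ln(P₀/P).
P₀/P = 1029/571 = 1.8021; ln(1.8021) = 0.58895.
z = 8170.7 × 0.58895 = 4812.1 m.

z ≈ 4810 m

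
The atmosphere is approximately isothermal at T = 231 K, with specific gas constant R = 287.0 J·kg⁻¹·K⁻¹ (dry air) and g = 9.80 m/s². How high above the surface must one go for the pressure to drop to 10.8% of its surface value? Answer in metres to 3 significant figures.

z ≈ 15100 m

Scale height: H = RT/g = 287.0 × 231 / 9.80 = 6765.0 m.
Set P/P₀ = exp(−z/H) = 0.108, so z = −H ln(0.108).
−ln(0.108) = 2.2256; z = 6765.0 × 2.2256 = 15056 m.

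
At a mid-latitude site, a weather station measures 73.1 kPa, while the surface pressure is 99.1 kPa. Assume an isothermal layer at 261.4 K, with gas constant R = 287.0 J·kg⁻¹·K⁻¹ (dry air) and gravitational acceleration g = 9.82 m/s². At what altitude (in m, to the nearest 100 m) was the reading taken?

z ≈ 2300 m

Scale height: H = RT/g = 287.0 × 261.4 / 9.82 = 7639.7 m.
Invert the barometric formula: z = H ln(P₀/P).
P₀/P = 99.1/73.1 = 1.3557; ln(1.3557) = 0.30432.
z = 7639.7 × 0.30432 = 2324.9 m.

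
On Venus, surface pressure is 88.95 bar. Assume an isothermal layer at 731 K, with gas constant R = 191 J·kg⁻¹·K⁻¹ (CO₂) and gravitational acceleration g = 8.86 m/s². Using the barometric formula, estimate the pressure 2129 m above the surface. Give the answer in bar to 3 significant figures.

P ≈ 77.7 bar

Scale height: H = RT/g = 191 × 731 / 8.86 = 15759 m.
Barometric formula: P = P₀ exp(−z/H).
z/H = 2129.0/15759 = 0.13510; exp(−0.13510) = 0.87363.
P = 88.95 × 0.87363 = 77.709 bar.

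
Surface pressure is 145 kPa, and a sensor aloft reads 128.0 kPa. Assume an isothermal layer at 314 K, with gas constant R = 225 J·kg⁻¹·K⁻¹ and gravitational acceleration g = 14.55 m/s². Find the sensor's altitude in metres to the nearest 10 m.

z ≈ 610 m

Scale height: H = RT/g = 225 × 314 / 14.55 = 4855.7 m.
Invert the barometric formula: z = H ln(P₀/P).
P₀/P = 145/128.0 = 1.1328; ln(1.1328) = 0.12469.
z = 4855.7 × 0.12469 = 605.46 m.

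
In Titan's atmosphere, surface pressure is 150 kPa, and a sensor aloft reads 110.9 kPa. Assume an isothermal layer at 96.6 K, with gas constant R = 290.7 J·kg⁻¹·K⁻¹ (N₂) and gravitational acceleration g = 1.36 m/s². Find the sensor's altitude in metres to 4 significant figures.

z ≈ 6236 m

Scale height: H = RT/g = 290.7 × 96.6 / 1.36 = 20648 m.
Invert the barometric formula: z = H ln(P₀/P).
P₀/P = 150/110.9 = 1.3526; ln(1.3526) = 0.30203.
z = 20648 × 0.30203 = 6236.3 m.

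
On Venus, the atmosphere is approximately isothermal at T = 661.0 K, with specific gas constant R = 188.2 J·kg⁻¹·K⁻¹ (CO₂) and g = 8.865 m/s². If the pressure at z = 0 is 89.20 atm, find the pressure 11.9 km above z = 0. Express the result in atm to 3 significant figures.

Scale height: H = RT/g = 188.2 × 661.0 / 8.865 = 14033 m.
Barometric formula: P = P₀ exp(−z/H).
z/H = 11900/14033 = 0.84800; exp(−0.84800) = 0.42827.
P = 89.20 × 0.42827 = 38.202 atm.

P ≈ 38.2 atm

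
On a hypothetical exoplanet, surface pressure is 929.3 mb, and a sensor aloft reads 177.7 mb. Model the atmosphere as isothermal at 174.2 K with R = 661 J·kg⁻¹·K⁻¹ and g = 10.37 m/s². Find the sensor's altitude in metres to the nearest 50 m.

Scale height: H = RT/g = 661 × 174.2 / 10.37 = 11104 m.
Invert the barometric formula: z = H ln(P₀/P).
P₀/P = 929.3/177.7 = 5.2296; ln(5.2296) = 1.6543.
z = 11104 × 1.6543 = 18369 m.

z ≈ 18350 m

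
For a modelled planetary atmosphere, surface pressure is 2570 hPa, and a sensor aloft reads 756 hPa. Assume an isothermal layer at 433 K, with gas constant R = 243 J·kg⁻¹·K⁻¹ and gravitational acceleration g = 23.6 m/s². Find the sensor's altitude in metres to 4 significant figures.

z ≈ 5455 m

Scale height: H = RT/g = 243 × 433 / 23.6 = 4458.4 m.
Invert the barometric formula: z = H ln(P₀/P).
P₀/P = 2570/756 = 3.3995; ln(3.3995) = 1.2236.
z = 4458.4 × 1.2236 = 5455.3 m.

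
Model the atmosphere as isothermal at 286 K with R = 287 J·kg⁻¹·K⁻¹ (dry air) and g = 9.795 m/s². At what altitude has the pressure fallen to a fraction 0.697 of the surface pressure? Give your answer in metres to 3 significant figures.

z ≈ 3020 m

Scale height: H = RT/g = 287 × 286 / 9.795 = 8380.0 m.
Set P/P₀ = exp(−z/H) = 0.697, so z = −H ln(0.697).
−ln(0.697) = 0.36097; z = 8380.0 × 0.36097 = 3024.9 m.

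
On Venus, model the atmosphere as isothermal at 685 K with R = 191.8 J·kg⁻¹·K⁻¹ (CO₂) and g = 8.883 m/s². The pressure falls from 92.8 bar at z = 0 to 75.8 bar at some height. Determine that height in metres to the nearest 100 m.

Scale height: H = RT/g = 191.8 × 685 / 8.883 = 14790 m.
Invert the barometric formula: z = H ln(P₀/P).
P₀/P = 92.8/75.8 = 1.2243; ln(1.2243) = 0.20237.
z = 14790 × 0.20237 = 2993.1 m.

z ≈ 3000 m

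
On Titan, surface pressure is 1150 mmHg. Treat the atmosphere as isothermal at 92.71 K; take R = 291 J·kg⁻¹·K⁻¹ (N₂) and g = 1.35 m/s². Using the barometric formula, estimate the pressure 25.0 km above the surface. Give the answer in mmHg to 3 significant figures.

P ≈ 329 mmHg

Scale height: H = RT/g = 291 × 92.71 / 1.35 = 19984 m.
Barometric formula: P = P₀ exp(−z/H).
z/H = 25000/19984 = 1.2510; exp(−1.2510) = 0.28622.
P = 1150 × 0.28622 = 329.15 mmHg.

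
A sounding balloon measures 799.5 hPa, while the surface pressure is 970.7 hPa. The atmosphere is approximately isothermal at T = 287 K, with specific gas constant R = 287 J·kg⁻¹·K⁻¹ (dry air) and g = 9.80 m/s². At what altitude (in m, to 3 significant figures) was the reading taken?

Scale height: H = RT/g = 287 × 287 / 9.80 = 8405.0 m.
Invert the barometric formula: z = H ln(P₀/P).
P₀/P = 970.7/799.5 = 1.2141; ln(1.2141) = 0.19400.
z = 8405.0 × 0.19400 = 1630.6 m.

z ≈ 1630 m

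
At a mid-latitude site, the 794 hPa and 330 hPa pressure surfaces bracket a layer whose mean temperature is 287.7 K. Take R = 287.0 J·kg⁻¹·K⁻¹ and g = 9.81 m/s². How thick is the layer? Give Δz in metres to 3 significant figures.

Δz ≈ 7390 m

Hypsometric equation: Δz = (R T̄/g) ln(P₁/P₂).
R T̄/g = 287.0 × 287.7 / 9.81 = 8416.9 m.
ln(794/330) = ln(2.4061) = 0.87801.
Δz = 8416.9 × 0.87801 = 7390.1 m.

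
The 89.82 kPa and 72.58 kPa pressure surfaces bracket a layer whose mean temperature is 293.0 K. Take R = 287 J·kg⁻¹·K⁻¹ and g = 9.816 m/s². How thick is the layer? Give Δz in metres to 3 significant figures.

Δz ≈ 1830 m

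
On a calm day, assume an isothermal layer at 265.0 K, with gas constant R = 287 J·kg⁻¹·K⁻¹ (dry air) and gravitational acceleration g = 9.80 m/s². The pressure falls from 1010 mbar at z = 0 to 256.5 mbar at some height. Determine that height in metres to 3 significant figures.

Scale height: H = RT/g = 287 × 265.0 / 9.80 = 7760.7 m.
Invert the barometric formula: z = H ln(P₀/P).
P₀/P = 1010/256.5 = 3.9376; ln(3.9376) = 1.3706.
z = 7760.7 × 1.3706 = 10637 m.

z ≈ 10600 m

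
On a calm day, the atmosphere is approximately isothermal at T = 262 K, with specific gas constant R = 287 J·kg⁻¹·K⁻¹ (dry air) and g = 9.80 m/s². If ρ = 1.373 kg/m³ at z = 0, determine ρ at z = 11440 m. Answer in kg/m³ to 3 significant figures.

Scale height: H = RT/g = 287 × 262 / 9.80 = 7672.9 m.
In an isothermal atmosphere, density decays like pressure: ρ = ρ₀ exp(−z/H).
z/H = 11440/7672.9 = 1.4910; exp(−1.4910) = 0.22515.
ρ = 1.373 × 0.22515 = 0.30913 kg/m³.

ρ ≈ 0.309 kg/m³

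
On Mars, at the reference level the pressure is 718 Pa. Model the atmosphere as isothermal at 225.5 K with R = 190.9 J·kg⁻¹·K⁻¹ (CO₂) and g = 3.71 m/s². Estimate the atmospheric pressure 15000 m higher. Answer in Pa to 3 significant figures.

Scale height: H = RT/g = 190.9 × 225.5 / 3.71 = 11603 m.
Barometric formula: P = P₀ exp(−z/H).
z/H = 15000/11603 = 1.2928; exp(−1.2928) = 0.27450.
P = 718 × 0.27450 = 197.09 Pa.

P ≈ 197 Pa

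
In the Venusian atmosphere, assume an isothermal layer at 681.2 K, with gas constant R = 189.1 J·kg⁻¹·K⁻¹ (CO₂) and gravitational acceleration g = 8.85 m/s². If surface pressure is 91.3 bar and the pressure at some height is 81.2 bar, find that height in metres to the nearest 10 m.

z ≈ 1710 m

Scale height: H = RT/g = 189.1 × 681.2 / 8.85 = 14555 m.
Invert the barometric formula: z = H ln(P₀/P).
P₀/P = 91.3/81.2 = 1.1244; ln(1.1244) = 0.11725.
z = 14555 × 0.11725 = 1706.6 m.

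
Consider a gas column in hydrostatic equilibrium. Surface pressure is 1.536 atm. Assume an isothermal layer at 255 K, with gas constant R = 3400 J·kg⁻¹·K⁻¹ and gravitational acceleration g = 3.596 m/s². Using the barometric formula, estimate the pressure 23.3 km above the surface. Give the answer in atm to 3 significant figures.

Scale height: H = RT/g = 3400 × 255 / 3.596 = 241100 m.
Barometric formula: P = P₀ exp(−z/H).
z/H = 23300/241100 = 0.096640; exp(−0.096640) = 0.90788.
P = 1.536 × 0.90788 = 1.3945 atm.

P ≈ 1.39 atm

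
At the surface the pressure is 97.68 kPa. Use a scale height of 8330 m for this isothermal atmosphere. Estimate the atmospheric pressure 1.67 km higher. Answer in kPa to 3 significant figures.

P ≈ 79.9 kPa

Barometric formula: P = P₀ exp(−z/H).
z/H = 1670.0/8330.0 = 0.20048; exp(−0.20048) = 0.81834.
P = 97.68 × 0.81834 = 79.935 kPa.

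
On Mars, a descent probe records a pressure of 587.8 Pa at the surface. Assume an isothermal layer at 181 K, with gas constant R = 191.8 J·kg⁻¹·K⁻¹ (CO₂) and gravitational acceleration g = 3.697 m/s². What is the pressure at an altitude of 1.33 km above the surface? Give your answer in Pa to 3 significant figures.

P ≈ 510 Pa

Scale height: H = RT/g = 191.8 × 181 / 3.697 = 9390.3 m.
Barometric formula: P = P₀ exp(−z/H).
z/H = 1330.0/9390.3 = 0.14164; exp(−0.14164) = 0.86793.
P = 587.8 × 0.86793 = 510.17 Pa.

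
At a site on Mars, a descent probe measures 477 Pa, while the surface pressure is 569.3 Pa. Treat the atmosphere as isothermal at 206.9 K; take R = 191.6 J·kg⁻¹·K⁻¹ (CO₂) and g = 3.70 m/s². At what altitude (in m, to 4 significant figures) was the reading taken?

z ≈ 1895 m

Scale height: H = RT/g = 191.6 × 206.9 / 3.70 = 10714 m.
Invert the barometric formula: z = H ln(P₀/P).
P₀/P = 569.3/477 = 1.1935; ln(1.1935) = 0.17689.
z = 10714 × 0.17689 = 1895.2 m.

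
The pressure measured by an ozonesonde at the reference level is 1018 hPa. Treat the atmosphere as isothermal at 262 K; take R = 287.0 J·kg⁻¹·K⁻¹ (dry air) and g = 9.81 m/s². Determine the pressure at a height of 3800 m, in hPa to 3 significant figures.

P ≈ 620 hPa

Scale height: H = RT/g = 287.0 × 262 / 9.81 = 7665.0 m.
Barometric formula: P = P₀ exp(−z/H).
z/H = 3800.0/7665.0 = 0.49576; exp(−0.49576) = 0.60911.
P = 1018 × 0.60911 = 620.07 hPa.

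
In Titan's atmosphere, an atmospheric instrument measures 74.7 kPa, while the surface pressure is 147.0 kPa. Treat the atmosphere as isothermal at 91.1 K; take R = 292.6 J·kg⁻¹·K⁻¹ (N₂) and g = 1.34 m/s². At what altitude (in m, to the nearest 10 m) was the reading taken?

Scale height: H = RT/g = 292.6 × 91.1 / 1.34 = 19892 m.
Invert the barometric formula: z = H ln(P₀/P).
P₀/P = 147.0/74.7 = 1.9679; ln(1.9679) = 0.67697.
z = 19892 × 0.67697 = 13466 m.

z ≈ 13470 m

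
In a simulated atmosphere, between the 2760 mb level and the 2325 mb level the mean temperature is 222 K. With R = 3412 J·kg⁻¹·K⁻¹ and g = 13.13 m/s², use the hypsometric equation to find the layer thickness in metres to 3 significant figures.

Hypsometric equation: Δz = (R T̄/g) ln(P₁/P₂).
R T̄/g = 3412 × 222 / 13.13 = 57690 m.
ln(2760/2325) = ln(1.1871) = 0.17151.
Δz = 57690 × 0.17151 = 9894.4 m.

Δz ≈ 9890 m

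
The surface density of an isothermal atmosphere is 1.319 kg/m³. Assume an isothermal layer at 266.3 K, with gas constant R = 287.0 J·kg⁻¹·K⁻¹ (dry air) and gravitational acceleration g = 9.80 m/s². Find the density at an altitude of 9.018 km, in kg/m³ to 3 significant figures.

ρ ≈ 0.415 kg/m³

Scale height: H = RT/g = 287.0 × 266.3 / 9.80 = 7798.8 m.
In an isothermal atmosphere, density decays like pressure: ρ = ρ₀ exp(−z/H).
z/H = 9018.0/7798.8 = 1.1563; exp(−1.1563) = 0.31465.
ρ = 1.319 × 0.31465 = 0.41502 kg/m³.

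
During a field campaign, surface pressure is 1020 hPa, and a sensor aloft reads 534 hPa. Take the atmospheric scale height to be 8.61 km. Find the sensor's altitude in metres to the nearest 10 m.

z ≈ 5570 m

Invert the barometric formula: z = H ln(P₀/P).
P₀/P = 1020/534 = 1.9101; ln(1.9101) = 0.64716.
z = 8610.0 × 0.64716 = 5572.0 m.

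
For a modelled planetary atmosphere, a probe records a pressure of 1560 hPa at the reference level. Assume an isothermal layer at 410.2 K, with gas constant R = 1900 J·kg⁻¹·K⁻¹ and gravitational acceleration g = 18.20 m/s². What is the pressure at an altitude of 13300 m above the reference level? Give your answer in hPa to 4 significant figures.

Scale height: H = RT/g = 1900 × 410.2 / 18.20 = 42823 m.
Barometric formula: P = P₀ exp(−z/H).
z/H = 13300/42823 = 0.31058; exp(−0.31058) = 0.73302.
P = 1560 × 0.73302 = 1143.5 hPa.

P ≈ 1144 hPa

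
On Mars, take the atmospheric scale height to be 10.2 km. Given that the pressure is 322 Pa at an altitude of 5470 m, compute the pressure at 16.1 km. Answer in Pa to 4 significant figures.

P ≈ 113.6 Pa

Between two levels, P₂ = P₁ exp(−Δz/H) with Δz = z₂ − z₁.
Δz = 16100 − 5470.0 = 10630 m; Δz/H = 10630/10200 = 1.0422.
P₂ = 322 × exp(−1.0422) = 322 × 0.35268 = 113.56 Pa.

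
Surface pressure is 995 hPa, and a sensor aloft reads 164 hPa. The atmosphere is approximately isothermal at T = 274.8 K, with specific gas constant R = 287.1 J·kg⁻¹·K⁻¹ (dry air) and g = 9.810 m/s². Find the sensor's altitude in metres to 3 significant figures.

Scale height: H = RT/g = 287.1 × 274.8 / 9.810 = 8042.3 m.
Invert the barometric formula: z = H ln(P₀/P).
P₀/P = 995/164 = 6.0671; ln(6.0671) = 1.8029.
z = 8042.3 × 1.8029 = 14499 m.

z ≈ 14500 m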